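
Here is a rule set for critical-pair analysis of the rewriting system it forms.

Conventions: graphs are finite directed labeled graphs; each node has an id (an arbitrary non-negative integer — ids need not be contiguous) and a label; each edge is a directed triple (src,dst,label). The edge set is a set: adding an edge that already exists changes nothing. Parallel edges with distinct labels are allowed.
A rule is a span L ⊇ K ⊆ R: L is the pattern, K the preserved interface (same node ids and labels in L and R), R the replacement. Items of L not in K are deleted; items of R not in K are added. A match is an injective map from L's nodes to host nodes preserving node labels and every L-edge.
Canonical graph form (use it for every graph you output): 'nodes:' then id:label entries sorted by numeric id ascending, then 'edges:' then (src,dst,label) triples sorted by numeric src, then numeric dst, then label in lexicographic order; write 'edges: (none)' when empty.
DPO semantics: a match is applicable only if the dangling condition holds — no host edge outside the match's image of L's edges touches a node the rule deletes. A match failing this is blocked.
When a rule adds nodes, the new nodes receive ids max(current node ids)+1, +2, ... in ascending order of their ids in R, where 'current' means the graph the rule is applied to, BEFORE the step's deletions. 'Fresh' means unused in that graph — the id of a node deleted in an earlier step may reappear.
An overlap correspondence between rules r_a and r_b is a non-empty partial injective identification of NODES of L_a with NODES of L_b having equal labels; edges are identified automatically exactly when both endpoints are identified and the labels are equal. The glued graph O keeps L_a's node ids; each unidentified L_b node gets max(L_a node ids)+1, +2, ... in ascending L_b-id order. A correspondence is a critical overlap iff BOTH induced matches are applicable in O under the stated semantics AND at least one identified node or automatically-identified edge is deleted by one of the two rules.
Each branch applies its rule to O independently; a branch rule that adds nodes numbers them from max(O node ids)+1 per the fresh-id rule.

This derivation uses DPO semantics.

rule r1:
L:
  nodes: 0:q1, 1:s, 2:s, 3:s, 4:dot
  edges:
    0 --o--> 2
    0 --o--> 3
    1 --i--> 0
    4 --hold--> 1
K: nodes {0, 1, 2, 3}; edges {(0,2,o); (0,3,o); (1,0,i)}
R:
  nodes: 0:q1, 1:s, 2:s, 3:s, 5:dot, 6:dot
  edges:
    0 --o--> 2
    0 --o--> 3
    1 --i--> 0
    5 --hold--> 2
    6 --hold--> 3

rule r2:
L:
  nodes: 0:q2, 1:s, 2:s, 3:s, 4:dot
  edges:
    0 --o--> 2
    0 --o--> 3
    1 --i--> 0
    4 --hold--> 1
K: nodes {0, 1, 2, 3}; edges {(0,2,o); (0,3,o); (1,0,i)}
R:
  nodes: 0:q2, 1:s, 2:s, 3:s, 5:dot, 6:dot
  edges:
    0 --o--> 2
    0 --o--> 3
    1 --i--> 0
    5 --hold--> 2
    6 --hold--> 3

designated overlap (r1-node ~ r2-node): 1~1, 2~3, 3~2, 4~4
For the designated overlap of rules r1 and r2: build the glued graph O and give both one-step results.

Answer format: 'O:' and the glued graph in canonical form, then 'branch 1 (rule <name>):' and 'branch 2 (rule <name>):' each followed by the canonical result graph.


O:
nodes: 0:q1, 1:s, 2:s, 3:s, 4:dot, 5:q2
edges: (0,2,o); (0,3,o); (1,0,i); (1,5,i); (4,1,hold); (5,2,o); (5,3,o)
branch 1 (rule r1):
nodes: 0:q1, 1:s, 2:s, 3:s, 5:q2, 6:dot, 7:dot
edges: (0,2,o); (0,3,o); (1,0,i); (1,5,i); (5,2,o); (5,3,o); (6,2,hold); (7,3,hold)
branch 2 (rule r2):
nodes: 0:q1, 1:s, 2:s, 3:s, 5:q2, 6:dot, 7:dot
edges: (0,2,o); (0,3,o); (1,0,i); (1,5,i); (5,2,o); (5,3,o); (6,3,hold); (7,2,hold)


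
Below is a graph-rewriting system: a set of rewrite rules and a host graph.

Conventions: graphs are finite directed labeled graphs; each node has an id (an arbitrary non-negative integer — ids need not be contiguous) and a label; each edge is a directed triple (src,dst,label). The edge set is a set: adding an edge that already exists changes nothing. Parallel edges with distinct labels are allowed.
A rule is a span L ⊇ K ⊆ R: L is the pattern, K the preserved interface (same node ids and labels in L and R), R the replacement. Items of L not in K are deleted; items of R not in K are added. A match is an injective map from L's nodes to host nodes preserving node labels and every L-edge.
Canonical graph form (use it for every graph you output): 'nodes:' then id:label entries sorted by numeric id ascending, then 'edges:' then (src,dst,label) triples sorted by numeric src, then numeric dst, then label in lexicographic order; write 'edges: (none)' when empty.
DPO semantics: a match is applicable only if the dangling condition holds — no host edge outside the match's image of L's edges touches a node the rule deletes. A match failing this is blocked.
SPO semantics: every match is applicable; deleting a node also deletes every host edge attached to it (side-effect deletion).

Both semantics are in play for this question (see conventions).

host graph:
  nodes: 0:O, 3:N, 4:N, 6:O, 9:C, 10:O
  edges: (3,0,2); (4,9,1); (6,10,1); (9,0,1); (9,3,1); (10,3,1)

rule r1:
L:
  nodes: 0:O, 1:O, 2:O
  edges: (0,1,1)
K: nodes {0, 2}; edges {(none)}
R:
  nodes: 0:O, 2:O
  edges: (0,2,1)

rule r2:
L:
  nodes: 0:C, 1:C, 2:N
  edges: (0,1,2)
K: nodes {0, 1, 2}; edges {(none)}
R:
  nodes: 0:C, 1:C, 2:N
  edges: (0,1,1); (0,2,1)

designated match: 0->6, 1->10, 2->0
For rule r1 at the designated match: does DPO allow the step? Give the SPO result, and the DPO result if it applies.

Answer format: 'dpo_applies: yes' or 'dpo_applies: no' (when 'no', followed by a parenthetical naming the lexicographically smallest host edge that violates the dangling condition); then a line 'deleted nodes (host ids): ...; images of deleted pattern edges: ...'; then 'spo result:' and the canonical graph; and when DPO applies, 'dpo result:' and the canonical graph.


dpo_applies: no
(the rule deletes node 10, which keeps host edge (10,3,1) outside the match image — the dangling condition fails, DPO blocks; SPO proceeds and side-deletes such edges)
deleted nodes (host ids): 10; images of deleted pattern edges: (6,10,1)
spo result:
nodes: 0:O, 3:N, 4:N, 6:O, 9:C
edges: (3,0,2); (4,9,1); (6,0,1); (9,0,1); (9,3,1)


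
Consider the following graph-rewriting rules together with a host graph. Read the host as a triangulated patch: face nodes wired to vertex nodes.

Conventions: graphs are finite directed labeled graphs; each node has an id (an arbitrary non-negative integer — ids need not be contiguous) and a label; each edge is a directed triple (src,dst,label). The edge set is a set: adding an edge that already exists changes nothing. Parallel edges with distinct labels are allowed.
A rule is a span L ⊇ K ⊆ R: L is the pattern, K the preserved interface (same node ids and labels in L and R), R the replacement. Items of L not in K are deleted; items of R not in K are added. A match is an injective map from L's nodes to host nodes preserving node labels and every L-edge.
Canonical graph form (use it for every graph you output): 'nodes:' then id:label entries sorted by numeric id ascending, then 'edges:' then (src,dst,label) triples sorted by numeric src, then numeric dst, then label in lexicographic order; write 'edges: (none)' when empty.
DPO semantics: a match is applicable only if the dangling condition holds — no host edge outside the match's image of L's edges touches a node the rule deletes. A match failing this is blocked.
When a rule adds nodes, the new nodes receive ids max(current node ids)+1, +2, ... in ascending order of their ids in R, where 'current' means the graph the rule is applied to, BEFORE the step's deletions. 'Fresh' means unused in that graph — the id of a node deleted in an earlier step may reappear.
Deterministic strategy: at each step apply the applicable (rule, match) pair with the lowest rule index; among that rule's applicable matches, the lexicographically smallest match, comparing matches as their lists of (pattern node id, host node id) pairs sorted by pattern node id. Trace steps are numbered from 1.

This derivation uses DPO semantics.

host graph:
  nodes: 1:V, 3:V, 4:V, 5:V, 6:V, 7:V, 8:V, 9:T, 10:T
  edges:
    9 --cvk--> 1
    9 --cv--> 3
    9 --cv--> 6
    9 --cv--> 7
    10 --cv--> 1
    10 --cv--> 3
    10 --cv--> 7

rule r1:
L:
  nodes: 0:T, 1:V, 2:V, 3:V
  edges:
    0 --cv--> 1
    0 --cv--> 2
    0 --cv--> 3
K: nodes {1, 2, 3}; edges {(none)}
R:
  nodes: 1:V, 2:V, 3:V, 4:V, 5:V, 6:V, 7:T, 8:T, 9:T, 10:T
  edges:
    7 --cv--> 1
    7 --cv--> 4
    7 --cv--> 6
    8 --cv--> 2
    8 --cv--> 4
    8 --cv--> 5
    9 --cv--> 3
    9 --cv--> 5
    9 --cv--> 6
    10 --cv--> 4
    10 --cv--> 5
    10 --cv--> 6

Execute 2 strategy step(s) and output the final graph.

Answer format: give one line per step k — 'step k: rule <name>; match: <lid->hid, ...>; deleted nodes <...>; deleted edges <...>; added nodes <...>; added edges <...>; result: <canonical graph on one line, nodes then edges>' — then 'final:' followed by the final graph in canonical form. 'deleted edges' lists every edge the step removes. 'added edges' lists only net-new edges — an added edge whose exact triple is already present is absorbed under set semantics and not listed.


step 1: rule r1; match: 0->10, 1->1, 2->3, 3->7; deleted nodes 10; deleted edges (10,1,cv); (10,3,cv); (10,7,cv); added nodes 11, 12, 13, 14, 15, 16, 17; added edges (14,1,cv); (14,11,cv); (14,13,cv); (15,3,cv); (15,11,cv); (15,12,cv); (16,7,cv); (16,12,cv); (16,13,cv); (17,11,cv); (17,12,cv); (17,13,cv); result: nodes: 1:V, 3:V, 4:V, 5:V, 6:V, 7:V, 8:V, 9:T, 11:V, 12:V, 13:V, 14:T, 15:T, 16:T, 17:T edges: (9,1,cvk); (9,3,cv); (9,6,cv); (9,7,cv); (14,1,cv); (14,11,cv); (14,13,cv); (15,3,cv); (15,11,cv); (15,12,cv); (16,7,cv); (16,12,cv); (16,13,cv); (17,11,cv); (17,12,cv); (17,13,cv)
step 2: rule r1; match: 0->14, 1->1, 2->11, 3->13; deleted nodes 14; deleted edges (14,1,cv); (14,11,cv); (14,13,cv); added nodes 18, 19, 20, 21, 22, 23, 24; added edges (21,1,cv); (21,18,cv); (21,20,cv); (22,11,cv); (22,18,cv); (22,19,cv); (23,13,cv); (23,19,cv); (23,20,cv); (24,18,cv); (24,19,cv); (24,20,cv); result: nodes: 1:V, 3:V, 4:V, 5:V, 6:V, 7:V, 8:V, 9:T, 11:V, 12:V, 13:V, 15:T, 16:T, 17:T, 18:V, 19:V, 20:V, 21:T, 22:T, 23:T, 24:T edges: (9,1,cvk); (9,3,cv); (9,6,cv); (9,7,cv); (15,3,cv); (15,11,cv); (15,12,cv); (16,7,cv); (16,12,cv); (16,13,cv); (17,11,cv); (17,12,cv); (17,13,cv); (21,1,cv); (21,18,cv); (21,20,cv); (22,11,cv); (22,18,cv); (22,19,cv); (23,13,cv); (23,19,cv); (23,20,cv); (24,18,cv); (24,19,cv); (24,20,cv)
final:
nodes: 1:V, 3:V, 4:V, 5:V, 6:V, 7:V, 8:V, 9:T, 11:V, 12:V, 13:V, 15:T, 16:T, 17:T, 18:V, 19:V, 20:V, 21:T, 22:T, 23:T, 24:T
edges: (9,1,cvk); (9,3,cv); (9,6,cv); (9,7,cv); (15,3,cv); (15,11,cv); (15,12,cv); (16,7,cv); (16,12,cv); (16,13,cv); (17,11,cv); (17,12,cv); (17,13,cv); (21,1,cv); (21,18,cv); (21,20,cv); (22,11,cv); (22,18,cv); (22,19,cv); (23,13,cv); (23,19,cv); (23,20,cv); (24,18,cv); (24,19,cv); (24,20,cv)


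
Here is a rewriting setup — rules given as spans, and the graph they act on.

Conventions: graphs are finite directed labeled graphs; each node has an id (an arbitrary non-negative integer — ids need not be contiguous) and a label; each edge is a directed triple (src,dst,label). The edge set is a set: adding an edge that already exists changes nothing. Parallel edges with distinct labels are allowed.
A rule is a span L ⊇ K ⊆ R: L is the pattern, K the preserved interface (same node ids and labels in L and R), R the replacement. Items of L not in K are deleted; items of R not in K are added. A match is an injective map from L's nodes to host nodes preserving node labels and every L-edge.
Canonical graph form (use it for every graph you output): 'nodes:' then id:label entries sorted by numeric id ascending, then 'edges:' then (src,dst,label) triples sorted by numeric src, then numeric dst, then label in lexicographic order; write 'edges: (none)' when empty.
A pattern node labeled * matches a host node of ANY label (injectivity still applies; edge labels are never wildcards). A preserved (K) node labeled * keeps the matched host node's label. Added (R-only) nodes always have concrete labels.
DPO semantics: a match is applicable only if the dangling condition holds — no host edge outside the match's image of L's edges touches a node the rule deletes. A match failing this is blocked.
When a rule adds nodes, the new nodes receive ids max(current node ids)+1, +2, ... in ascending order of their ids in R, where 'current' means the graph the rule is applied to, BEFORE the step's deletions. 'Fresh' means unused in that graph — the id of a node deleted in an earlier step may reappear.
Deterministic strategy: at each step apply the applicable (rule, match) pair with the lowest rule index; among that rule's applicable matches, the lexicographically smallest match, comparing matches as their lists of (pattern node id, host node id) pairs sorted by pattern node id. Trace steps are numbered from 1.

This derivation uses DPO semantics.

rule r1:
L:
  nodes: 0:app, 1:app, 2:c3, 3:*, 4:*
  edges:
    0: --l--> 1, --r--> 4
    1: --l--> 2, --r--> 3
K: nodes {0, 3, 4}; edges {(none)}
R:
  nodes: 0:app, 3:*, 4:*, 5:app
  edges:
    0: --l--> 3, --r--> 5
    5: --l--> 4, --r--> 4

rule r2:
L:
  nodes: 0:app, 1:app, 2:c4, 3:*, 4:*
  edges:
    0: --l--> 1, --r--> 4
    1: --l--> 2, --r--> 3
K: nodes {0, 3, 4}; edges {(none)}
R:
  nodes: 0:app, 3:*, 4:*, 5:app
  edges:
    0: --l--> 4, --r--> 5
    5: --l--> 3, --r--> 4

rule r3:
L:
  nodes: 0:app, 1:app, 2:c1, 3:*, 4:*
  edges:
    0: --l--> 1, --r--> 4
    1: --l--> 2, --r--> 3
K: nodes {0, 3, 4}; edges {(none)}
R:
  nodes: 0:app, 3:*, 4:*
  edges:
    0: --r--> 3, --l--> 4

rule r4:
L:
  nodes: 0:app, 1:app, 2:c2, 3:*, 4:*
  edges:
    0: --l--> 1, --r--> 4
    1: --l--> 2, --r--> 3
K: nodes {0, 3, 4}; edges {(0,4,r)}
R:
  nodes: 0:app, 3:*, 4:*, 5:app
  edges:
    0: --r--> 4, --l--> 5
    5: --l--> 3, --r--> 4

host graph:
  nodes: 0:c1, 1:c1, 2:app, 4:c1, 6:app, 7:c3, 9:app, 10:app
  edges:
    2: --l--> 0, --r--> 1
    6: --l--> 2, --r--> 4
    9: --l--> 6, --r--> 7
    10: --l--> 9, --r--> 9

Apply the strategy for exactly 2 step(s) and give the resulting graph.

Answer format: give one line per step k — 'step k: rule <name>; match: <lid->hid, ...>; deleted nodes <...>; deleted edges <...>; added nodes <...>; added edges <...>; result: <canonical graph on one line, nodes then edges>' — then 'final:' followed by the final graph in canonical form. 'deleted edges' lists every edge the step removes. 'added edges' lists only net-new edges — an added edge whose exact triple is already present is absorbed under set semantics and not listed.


step 1: rule r3; match: 0->6, 1->2, 2->0, 3->1, 4->4; deleted nodes 0, 2; deleted edges (2,0,l); (2,1,r); (6,2,l); (6,4,r); added nodes (none); added edges (6,1,r); (6,4,l); result: nodes: 1:c1, 4:c1, 6:app, 7:c3, 9:app, 10:app edges: (6,1,r); (6,4,l); (9,6,l); (9,7,r); (10,9,l); (10,9,r)
step 2: rule r3; match: 0->9, 1->6, 2->4, 3->1, 4->7; deleted nodes 4, 6; deleted edges (6,1,r); (6,4,l); (9,6,l); (9,7,r); added nodes (none); added edges (9,1,r); (9,7,l); result: nodes: 1:c1, 7:c3, 9:app, 10:app edges: (9,1,r); (9,7,l); (10,9,l); (10,9,r)
final:
nodes: 1:c1, 7:c3, 9:app, 10:app
edges: (9,1,r); (9,7,l); (10,9,l); (10,9,r)


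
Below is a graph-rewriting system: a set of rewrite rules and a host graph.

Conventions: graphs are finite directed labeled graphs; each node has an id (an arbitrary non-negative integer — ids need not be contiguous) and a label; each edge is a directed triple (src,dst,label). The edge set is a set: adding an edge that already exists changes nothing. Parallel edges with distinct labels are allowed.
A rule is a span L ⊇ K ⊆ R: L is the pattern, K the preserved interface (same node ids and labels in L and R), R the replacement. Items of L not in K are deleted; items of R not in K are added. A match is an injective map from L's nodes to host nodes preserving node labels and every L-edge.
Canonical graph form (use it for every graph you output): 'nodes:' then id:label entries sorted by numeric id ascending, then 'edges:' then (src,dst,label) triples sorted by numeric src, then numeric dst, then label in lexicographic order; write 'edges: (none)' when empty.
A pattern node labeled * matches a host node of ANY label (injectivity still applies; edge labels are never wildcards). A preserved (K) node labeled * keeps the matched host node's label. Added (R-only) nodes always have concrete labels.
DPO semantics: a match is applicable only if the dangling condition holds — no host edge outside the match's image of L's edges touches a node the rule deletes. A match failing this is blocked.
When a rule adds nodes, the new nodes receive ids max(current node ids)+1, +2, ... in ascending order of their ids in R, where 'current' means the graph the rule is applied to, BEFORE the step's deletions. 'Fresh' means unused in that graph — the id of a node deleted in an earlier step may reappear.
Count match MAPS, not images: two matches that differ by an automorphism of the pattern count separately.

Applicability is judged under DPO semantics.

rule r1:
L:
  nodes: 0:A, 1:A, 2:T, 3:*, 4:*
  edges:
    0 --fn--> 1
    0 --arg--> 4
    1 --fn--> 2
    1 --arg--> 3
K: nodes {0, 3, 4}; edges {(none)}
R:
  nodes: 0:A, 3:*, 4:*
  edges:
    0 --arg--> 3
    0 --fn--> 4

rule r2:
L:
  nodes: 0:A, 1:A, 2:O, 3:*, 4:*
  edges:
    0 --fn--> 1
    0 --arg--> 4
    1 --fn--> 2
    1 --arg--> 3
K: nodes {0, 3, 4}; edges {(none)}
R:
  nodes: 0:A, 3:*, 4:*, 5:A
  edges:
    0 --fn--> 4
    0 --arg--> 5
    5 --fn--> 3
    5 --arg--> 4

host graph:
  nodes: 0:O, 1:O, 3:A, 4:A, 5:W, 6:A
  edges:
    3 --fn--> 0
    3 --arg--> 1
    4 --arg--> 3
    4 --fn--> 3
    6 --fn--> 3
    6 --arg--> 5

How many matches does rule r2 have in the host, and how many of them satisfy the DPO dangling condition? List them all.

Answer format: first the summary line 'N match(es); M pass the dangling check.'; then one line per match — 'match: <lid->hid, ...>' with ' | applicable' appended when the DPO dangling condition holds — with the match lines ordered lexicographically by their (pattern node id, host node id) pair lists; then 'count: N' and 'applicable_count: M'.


1 match(es); 0 pass the dangling check.
match: 0->6, 1->3, 2->0, 3->1, 4->5
count: 1
applicable_count: 0


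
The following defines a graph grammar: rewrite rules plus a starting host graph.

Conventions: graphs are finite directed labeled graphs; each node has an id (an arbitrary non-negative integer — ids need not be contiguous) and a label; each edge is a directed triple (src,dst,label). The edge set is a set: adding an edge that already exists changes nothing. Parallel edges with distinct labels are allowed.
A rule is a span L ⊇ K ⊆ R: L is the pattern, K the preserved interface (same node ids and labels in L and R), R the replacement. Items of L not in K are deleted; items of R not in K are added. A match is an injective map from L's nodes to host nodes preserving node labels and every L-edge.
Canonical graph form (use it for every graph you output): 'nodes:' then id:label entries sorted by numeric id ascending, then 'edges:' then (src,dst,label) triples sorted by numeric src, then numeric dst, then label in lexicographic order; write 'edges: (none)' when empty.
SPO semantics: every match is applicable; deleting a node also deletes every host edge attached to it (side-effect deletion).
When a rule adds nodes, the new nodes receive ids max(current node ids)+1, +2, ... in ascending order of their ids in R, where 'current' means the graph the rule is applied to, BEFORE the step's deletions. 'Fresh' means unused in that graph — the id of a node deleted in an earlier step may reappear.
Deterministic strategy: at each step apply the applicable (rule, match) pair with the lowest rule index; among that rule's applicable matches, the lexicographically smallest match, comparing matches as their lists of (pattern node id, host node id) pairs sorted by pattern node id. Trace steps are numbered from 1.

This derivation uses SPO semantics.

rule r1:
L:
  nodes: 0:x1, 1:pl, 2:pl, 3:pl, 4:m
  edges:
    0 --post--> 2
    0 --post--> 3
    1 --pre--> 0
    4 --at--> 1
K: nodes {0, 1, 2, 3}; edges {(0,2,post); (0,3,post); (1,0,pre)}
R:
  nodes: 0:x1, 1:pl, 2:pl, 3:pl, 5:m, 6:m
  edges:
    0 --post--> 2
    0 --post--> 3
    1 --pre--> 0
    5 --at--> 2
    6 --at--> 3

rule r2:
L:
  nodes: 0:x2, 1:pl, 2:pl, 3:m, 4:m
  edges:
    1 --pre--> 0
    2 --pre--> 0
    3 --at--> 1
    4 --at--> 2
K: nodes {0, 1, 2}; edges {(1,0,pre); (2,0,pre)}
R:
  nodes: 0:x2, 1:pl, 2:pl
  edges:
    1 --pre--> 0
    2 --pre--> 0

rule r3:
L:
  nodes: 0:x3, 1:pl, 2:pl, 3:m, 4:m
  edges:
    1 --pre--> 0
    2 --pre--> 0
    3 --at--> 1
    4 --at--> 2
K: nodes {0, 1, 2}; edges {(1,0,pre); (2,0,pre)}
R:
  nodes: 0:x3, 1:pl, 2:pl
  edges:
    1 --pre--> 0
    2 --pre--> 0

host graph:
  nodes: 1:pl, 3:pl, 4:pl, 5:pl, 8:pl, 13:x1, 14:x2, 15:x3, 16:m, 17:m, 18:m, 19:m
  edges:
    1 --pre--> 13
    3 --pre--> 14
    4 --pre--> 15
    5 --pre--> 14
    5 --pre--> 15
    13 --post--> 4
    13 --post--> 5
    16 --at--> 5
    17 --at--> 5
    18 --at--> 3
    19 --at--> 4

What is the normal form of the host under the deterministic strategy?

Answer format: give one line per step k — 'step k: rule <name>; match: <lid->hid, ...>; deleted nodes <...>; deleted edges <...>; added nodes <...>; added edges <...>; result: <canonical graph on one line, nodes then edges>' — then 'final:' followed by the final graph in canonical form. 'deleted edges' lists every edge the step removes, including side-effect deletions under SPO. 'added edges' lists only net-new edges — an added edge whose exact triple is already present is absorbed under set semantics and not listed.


step 1: rule r2; match: 0->14, 1->3, 2->5, 3->18, 4->16; deleted nodes 16, 18; deleted edges (16,5,at); (18,3,at); added nodes (none); added edges (none); result: nodes: 1:pl, 3:pl, 4:pl, 5:pl, 8:pl, 13:x1, 14:x2, 15:x3, 17:m, 19:m edges: (1,13,pre); (3,14,pre); (4,15,pre); (5,14,pre); (5,15,pre); (13,4,post); (13,5,post); (17,5,at); (19,4,at)
step 2: rule r3; match: 0->15, 1->4, 2->5, 3->19, 4->17; deleted nodes 17, 19; deleted edges (17,5,at); (19,4,at); added nodes (none); added edges (none); result: nodes: 1:pl, 3:pl, 4:pl, 5:pl, 8:pl, 13:x1, 14:x2, 15:x3 edges: (1,13,pre); (3,14,pre); (4,15,pre); (5,14,pre); (5,15,pre); (13,4,post); (13,5,post)
final:
nodes: 1:pl, 3:pl, 4:pl, 5:pl, 8:pl, 13:x1, 14:x2, 15:x3
edges: (1,13,pre); (3,14,pre); (4,15,pre); (5,14,pre); (5,15,pre); (13,4,post); (13,5,post)


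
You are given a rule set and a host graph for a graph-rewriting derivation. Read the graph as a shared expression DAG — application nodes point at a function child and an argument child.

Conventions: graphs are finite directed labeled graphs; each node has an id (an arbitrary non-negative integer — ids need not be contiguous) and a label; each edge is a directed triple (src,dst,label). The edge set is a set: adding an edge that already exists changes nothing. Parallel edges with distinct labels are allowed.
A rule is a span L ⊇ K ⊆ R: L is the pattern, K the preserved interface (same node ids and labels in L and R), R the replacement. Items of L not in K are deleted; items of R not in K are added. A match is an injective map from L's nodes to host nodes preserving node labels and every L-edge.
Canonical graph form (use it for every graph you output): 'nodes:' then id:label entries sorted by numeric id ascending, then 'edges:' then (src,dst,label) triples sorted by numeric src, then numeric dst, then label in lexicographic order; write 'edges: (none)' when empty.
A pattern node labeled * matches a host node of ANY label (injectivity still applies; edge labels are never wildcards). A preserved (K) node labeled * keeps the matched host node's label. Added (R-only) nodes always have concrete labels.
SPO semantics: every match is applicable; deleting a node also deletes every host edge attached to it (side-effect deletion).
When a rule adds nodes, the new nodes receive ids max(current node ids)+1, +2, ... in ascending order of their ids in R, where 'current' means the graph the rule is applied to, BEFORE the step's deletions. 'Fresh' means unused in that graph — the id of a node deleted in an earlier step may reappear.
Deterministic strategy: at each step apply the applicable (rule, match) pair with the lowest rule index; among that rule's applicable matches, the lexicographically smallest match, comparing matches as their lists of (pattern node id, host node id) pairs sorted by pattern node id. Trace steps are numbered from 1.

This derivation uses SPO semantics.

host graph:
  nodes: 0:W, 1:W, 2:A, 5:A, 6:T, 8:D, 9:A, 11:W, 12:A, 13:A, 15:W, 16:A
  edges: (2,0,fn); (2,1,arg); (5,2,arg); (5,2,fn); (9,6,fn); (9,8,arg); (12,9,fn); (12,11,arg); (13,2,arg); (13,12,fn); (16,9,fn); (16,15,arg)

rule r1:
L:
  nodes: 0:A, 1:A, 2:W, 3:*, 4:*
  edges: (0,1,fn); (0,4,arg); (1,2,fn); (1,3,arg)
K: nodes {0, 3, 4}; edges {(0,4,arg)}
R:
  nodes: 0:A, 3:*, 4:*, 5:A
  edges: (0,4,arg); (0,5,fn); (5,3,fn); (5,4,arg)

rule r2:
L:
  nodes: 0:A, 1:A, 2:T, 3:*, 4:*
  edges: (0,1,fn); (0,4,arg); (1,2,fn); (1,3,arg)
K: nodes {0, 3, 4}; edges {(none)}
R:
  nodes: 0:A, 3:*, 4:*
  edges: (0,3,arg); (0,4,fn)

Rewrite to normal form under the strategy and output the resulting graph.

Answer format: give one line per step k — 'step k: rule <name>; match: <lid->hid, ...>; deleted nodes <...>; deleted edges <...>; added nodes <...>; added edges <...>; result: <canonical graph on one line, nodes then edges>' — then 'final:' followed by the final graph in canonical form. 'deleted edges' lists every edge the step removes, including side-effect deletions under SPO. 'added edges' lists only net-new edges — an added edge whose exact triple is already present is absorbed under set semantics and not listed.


step 1: rule r2; match: 0->12, 1->9, 2->6, 3->8, 4->11; deleted nodes 6, 9; deleted edges (9,6,fn); (9,8,arg); (12,9,fn); (12,11,arg); (16,9,fn); added nodes (none); added edges (12,8,arg); (12,11,fn); result: nodes: 0:W, 1:W, 2:A, 5:A, 8:D, 11:W, 12:A, 13:A, 15:W, 16:A edges: (2,0,fn); (2,1,arg); (5,2,arg); (5,2,fn); (12,8,arg); (12,11,fn); (13,2,arg); (13,12,fn); (16,15,arg)
step 2: rule r1; match: 0->13, 1->12, 2->11, 3->8, 4->2; deleted nodes 11, 12; deleted edges (12,8,arg); (12,11,fn); (13,12,fn); added nodes 17; added edges (13,17,fn); (17,2,arg); (17,8,fn); result: nodes: 0:W, 1:W, 2:A, 5:A, 8:D, 13:A, 15:W, 16:A, 17:A edges: (2,0,fn); (2,1,arg); (5,2,arg); (5,2,fn); (13,2,arg); (13,17,fn); (16,15,arg); (17,2,arg); (17,8,fn)
final:
nodes: 0:W, 1:W, 2:A, 5:A, 8:D, 13:A, 15:W, 16:A, 17:A
edges: (2,0,fn); (2,1,arg); (5,2,arg); (5,2,fn); (13,2,arg); (13,17,fn); (16,15,arg); (17,2,arg); (17,8,fn)


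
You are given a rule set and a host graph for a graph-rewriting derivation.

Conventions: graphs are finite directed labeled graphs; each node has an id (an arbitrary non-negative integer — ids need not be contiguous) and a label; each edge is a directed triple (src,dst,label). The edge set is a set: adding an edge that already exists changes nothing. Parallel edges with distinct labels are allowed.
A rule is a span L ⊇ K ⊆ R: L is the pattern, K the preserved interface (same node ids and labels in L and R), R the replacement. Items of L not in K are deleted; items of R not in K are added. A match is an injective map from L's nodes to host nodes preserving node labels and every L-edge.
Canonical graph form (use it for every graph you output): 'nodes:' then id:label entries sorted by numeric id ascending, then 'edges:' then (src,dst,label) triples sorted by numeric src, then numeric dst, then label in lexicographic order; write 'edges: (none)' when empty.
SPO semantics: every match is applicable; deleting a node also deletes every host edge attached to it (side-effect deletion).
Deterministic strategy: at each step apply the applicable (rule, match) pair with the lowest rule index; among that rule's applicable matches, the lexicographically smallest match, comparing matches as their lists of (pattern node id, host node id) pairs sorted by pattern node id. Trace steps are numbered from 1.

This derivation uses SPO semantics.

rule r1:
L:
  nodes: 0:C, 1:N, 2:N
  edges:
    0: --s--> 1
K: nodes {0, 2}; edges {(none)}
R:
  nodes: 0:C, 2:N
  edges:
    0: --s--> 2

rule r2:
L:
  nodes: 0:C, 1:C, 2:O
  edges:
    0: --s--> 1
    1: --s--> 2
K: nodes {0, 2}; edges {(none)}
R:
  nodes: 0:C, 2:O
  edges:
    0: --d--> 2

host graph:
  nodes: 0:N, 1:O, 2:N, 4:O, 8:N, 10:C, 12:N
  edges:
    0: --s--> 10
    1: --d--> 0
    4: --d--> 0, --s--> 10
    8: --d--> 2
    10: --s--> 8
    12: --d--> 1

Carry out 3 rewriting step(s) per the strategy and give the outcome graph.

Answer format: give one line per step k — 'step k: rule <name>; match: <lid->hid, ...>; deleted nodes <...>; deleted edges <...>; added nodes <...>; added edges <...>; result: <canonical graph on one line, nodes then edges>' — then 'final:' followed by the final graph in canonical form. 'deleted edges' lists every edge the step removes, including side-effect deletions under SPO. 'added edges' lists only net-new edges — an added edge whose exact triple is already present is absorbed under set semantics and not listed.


step 1: rule r1; match: 0->10, 1->8, 2->0; deleted nodes 8; deleted edges (8,2,d); (10,8,s); added nodes (none); added edges (10,0,s); result: nodes: 0:N, 1:O, 2:N, 4:O, 10:C, 12:N edges: (0,10,s); (1,0,d); (4,0,d); (4,10,s); (10,0,s); (12,1,d)
step 2: rule r1; match: 0->10, 1->0, 2->2; deleted nodes 0; deleted edges (0,10,s); (1,0,d); (4,0,d); (10,0,s); added nodes (none); added edges (10,2,s); result: nodes: 1:O, 2:N, 4:O, 10:C, 12:N edges: (4,10,s); (10,2,s); (12,1,d)
step 3: rule r1; match: 0->10, 1->2, 2->12; deleted nodes 2; deleted edges (10,2,s); added nodes (none); added edges (10,12,s); result: nodes: 1:O, 4:O, 10:C, 12:N edges: (4,10,s); (10,12,s); (12,1,d)
final:
nodes: 1:O, 4:O, 10:C, 12:N
edges: (4,10,s); (10,12,s); (12,1,d)


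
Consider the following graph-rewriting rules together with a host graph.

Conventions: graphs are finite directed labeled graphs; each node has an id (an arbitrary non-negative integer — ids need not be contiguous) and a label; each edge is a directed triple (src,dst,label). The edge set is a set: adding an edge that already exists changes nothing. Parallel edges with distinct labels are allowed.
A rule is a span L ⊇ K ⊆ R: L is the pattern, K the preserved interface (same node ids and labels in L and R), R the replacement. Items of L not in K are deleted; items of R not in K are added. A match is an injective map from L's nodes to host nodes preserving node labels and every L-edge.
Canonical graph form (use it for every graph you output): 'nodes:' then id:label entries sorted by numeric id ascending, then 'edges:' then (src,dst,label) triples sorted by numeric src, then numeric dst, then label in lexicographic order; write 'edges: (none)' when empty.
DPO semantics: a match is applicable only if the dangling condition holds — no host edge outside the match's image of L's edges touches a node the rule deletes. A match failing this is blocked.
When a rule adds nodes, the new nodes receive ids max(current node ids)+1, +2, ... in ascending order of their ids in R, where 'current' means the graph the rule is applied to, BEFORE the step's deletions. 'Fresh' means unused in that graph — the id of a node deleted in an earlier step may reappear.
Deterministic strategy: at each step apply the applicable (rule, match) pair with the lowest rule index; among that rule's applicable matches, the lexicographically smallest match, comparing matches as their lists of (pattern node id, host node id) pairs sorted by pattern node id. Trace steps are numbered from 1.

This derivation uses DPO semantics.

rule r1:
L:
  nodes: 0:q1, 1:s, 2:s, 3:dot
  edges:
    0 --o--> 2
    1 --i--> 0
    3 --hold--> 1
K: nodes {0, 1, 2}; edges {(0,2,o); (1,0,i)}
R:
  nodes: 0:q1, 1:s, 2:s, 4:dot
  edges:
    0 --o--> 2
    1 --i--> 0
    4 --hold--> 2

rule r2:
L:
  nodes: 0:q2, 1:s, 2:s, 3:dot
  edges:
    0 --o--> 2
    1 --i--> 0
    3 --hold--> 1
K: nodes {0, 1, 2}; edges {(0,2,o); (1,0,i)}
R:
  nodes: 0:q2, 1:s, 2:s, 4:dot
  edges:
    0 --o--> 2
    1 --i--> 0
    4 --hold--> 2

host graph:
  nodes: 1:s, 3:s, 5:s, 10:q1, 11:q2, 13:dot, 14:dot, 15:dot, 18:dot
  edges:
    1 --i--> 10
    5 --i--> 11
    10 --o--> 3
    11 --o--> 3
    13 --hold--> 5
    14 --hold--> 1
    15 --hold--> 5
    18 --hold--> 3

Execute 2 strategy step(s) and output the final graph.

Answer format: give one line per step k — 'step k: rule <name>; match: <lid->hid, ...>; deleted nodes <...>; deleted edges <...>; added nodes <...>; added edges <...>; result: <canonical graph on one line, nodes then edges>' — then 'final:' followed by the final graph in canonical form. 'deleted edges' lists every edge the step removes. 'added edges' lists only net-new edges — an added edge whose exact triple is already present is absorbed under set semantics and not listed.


step 1: rule r1; match: 0->10, 1->1, 2->3, 3->14; deleted nodes 14; deleted edges (14,1,hold); added nodes 19; added edges (19,3,hold); result: nodes: 1:s, 3:s, 5:s, 10:q1, 11:q2, 13:dot, 15:dot, 18:dot, 19:dot edges: (1,10,i); (5,11,i); (10,3,o); (11,3,o); (13,5,hold); (15,5,hold); (18,3,hold); (19,3,hold)
step 2: rule r2; match: 0->11, 1->5, 2->3, 3->13; deleted nodes 13; deleted edges (13,5,hold); added nodes 20; added edges (20,3,hold); result: nodes: 1:s, 3:s, 5:s, 10:q1, 11:q2, 15:dot, 18:dot, 19:dot, 20:dot edges: (1,10,i); (5,11,i); (10,3,o); (11,3,o); (15,5,hold); (18,3,hold); (19,3,hold); (20,3,hold)
final:
nodes: 1:s, 3:s, 5:s, 10:q1, 11:q2, 15:dot, 18:dot, 19:dot, 20:dot
edges: (1,10,i); (5,11,i); (10,3,o); (11,3,o); (15,5,hold); (18,3,hold); (19,3,hold); (20,3,hold)


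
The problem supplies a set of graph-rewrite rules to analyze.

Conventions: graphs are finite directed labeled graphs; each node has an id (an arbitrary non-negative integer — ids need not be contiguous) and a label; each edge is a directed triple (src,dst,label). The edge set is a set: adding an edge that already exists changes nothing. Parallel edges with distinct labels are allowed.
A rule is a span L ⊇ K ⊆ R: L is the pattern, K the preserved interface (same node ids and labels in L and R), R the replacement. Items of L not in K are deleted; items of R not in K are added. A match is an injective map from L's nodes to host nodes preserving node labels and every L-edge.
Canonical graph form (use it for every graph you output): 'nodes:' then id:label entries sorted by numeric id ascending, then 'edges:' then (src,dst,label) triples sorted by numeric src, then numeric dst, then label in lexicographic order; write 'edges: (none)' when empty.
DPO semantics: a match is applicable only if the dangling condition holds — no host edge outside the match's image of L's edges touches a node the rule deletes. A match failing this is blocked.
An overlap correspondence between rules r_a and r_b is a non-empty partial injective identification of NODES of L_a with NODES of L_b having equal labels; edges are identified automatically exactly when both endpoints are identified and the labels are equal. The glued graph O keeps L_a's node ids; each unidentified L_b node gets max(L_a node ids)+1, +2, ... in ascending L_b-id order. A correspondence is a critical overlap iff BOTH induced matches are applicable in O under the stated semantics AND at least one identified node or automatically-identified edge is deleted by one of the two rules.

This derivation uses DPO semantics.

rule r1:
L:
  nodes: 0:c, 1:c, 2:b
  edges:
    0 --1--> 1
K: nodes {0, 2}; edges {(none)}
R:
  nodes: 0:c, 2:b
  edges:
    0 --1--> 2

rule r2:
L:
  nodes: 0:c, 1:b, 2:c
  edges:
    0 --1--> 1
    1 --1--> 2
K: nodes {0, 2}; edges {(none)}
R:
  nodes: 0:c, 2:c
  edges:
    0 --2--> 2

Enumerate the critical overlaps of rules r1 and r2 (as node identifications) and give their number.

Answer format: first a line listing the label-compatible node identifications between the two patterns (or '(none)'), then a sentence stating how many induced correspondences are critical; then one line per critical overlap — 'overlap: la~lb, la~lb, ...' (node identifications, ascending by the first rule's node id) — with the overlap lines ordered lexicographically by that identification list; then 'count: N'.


label-compatible node identifications between L(r1) and L(r2): 0~0, 0~2, 1~0, 1~2, 2~1
3 of the induced correspondences are critical overlaps of r1 and r2.
overlap: 0~0, 2~1
overlap: 0~2, 2~1
overlap: 2~1
count: 3


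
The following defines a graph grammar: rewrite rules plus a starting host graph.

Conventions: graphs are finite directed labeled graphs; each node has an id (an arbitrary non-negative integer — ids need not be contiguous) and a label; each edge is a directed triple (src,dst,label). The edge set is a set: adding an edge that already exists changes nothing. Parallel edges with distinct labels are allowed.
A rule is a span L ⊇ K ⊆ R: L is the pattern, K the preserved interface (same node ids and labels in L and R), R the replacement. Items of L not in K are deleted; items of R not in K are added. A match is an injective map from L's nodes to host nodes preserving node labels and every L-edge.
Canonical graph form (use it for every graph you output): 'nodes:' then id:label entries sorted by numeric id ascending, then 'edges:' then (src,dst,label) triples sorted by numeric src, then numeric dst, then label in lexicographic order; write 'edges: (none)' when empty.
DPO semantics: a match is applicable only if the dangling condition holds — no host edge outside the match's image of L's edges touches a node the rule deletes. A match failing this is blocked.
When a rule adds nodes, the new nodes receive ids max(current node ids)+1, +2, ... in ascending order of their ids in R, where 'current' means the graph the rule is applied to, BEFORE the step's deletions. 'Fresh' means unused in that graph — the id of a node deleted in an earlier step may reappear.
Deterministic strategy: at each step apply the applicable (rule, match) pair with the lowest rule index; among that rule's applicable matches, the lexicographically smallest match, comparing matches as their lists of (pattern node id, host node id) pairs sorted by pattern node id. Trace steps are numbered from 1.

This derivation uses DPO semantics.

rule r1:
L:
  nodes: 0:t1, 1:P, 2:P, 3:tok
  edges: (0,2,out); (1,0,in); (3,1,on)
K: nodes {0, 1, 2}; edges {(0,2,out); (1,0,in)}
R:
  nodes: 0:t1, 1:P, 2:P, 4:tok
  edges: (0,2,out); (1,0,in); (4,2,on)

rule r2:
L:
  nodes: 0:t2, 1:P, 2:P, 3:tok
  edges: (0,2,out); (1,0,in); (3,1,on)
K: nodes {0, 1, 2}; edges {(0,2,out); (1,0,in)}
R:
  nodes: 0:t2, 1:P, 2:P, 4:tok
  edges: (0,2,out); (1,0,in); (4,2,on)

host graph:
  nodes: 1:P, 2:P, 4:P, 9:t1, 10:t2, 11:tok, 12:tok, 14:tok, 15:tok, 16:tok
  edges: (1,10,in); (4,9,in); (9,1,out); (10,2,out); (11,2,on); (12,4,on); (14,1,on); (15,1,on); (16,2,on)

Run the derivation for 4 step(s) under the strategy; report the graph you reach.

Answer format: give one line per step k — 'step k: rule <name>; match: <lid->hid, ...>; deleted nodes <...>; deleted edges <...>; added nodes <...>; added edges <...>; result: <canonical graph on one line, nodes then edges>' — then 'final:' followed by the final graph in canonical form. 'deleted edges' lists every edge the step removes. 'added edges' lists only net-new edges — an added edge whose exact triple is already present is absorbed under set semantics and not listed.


step 1: rule r1; match: 0->9, 1->4, 2->1, 3->12; deleted nodes 12; deleted edges (12,4,on); added nodes 17; added edges (17,1,on); result: nodes: 1:P, 2:P, 4:P, 9:t1, 10:t2, 11:tok, 14:tok, 15:tok, 16:tok, 17:tok edges: (1,10,in); (4,9,in); (9,1,out); (10,2,out); (11,2,on); (14,1,on); (15,1,on); (16,2,on); (17,1,on)
step 2: rule r2; match: 0->10, 1->1, 2->2, 3->14; deleted nodes 14; deleted edges (14,1,on); added nodes 18; added edges (18,2,on); result: nodes: 1:P, 2:P, 4:P, 9:t1, 10:t2, 11:tok, 15:tok, 16:tok, 17:tok, 18:tok edges: (1,10,in); (4,9,in); (9,1,out); (10,2,out); (11,2,on); (15,1,on); (16,2,on); (17,1,on); (18,2,on)
step 3: rule r2; match: 0->10, 1->1, 2->2, 3->15; deleted nodes 15; deleted edges (15,1,on); added nodes 19; added edges (19,2,on); result: nodes: 1:P, 2:P, 4:P, 9:t1, 10:t2, 11:tok, 16:tok, 17:tok, 18:tok, 19:tok edges: (1,10,in); (4,9,in); (9,1,out); (10,2,out); (11,2,on); (16,2,on); (17,1,on); (18,2,on); (19,2,on)
step 4: rule r2; match: 0->10, 1->1, 2->2, 3->17; deleted nodes 17; deleted edges (17,1,on); added nodes 20; added edges (20,2,on); result: nodes: 1:P, 2:P, 4:P, 9:t1, 10:t2, 11:tok, 16:tok, 18:tok, 19:tok, 20:tok edges: (1,10,in); (4,9,in); (9,1,out); (10,2,out); (11,2,on); (16,2,on); (18,2,on); (19,2,on); (20,2,on)
final:
nodes: 1:P, 2:P, 4:P, 9:t1, 10:t2, 11:tok, 16:tok, 18:tok, 19:tok, 20:tok
edges: (1,10,in); (4,9,in); (9,1,out); (10,2,out); (11,2,on); (16,2,on); (18,2,on); (19,2,on); (20,2,on)
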